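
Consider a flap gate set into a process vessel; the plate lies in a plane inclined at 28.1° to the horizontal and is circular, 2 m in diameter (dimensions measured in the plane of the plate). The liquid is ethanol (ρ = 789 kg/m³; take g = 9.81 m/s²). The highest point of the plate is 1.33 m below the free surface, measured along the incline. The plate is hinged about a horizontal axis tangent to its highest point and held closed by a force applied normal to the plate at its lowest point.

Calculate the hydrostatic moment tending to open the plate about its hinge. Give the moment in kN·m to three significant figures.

γ = ρg = 789 × 9.81 / 1000 = 7.74009 kN/m³.
Let θ = 28.1° be the plate's angle to the horizontal; measure y along the incline from where the plane meets the free surface. Vertical depth h = y·sinθ with sinθ = 0.471012.
The centroid is at the centre, 1 m below the top of the plate, so y_c = 1.33 + 1 = 2.33 m and h_c = 2.33 × 0.471012 = 1.09746 m.
A = π(1)² = 3.14159 m².
Resultant F = γ·h_c·A = 7.74009 × 1.09746 × 3.14159 = 26.686 kN.
I_c = πr⁴/4 = π × 1⁴/4 = 0.785398 m⁴.
Centre of pressure: y_p = y_c + I_c/(y_c·A) = 2.33 + 0.785398/(2.33 × 3.14159) = 2.33 + 0.107296 = 2.4373 m along the plane.
The resultant acts 1 + 0.107296 = 1.1073 m (along the plate) below the hinge at the top edge, so the moment about the hinge is M = F × 1.1073 = 26.686 × 1.1073 = 29.5494 kN·m.

M ≈ 29.5 kN·m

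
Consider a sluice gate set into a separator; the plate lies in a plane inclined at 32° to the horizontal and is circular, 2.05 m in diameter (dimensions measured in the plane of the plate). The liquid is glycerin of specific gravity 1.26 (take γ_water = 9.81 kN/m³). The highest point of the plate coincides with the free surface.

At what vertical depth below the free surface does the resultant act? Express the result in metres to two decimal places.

γ = 1.26 × 9.81 = 12.3606 kN/m³.
Let θ = 32° be the plate's angle to the horizontal; measure y along the incline from where the plane meets the free surface. Vertical depth h = y·sinθ with sinθ = 0.529919.
The centroid is at the centre, 1.025 m below the top of the plate, so y_c = 1.025 m and h_c = 1.025 × 0.529919 = 0.543167 m.
A = π(1.025)² = 3.30064 m².
Resultant F = γ·h_c·A = 12.3606 × 0.543167 × 3.30064 = 22.1601 kN.
I_c = πr⁴/4 = π × 1.025⁴/4 = 0.866933 m⁴.
Centre of pressure: y_p = y_c + I_c/(y_c·A) = 1.025 + 0.866933/(1.025 × 3.30064) = 1.025 + 0.25625 = 1.28125 m along the plane.
Vertically, h_p = y_p·sinθ = 1.28125 × 0.529919 = 0.678959 m.

h_p = 0.68 m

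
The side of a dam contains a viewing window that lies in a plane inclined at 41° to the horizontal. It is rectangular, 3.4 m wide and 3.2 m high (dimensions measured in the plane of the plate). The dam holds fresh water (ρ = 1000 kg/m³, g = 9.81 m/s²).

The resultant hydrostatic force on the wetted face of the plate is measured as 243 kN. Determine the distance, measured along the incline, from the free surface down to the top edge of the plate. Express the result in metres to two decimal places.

γ = ρg = 1000 × 9.81 = 9810 N/m³ = 9.81 kN/m³.
A = 3.4 × 3.2 = 10.88 m².
From F = γ·h_c·A, the centroid depth is h_c = 243/(9.81 × 10.88) = 2.27671 m.
Let θ = 41° be the plate's angle to the horizontal; measure y along the incline from where the plane meets the free surface. Vertical depth h = y·sinθ with sinθ = 0.656059.
Along the incline, y_c = h_c/sinθ = 2.27671/0.656059 = 3.47028 m.
The centroid lies 3.2/2 = 1.6 m below the top edge, so the top edge sits at y_top = 3.47028 − 1.6 = 1.87028 m along the incline.

y_top ≈ 1.87 m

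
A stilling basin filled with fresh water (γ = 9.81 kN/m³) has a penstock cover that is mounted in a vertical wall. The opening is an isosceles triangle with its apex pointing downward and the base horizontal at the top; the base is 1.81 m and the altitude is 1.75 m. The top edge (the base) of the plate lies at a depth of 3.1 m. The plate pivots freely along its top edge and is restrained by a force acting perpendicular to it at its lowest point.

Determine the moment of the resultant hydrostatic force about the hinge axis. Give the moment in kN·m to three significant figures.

M ≈ 36.0 kN·m

γ = 9.81 kN/m³.
With the apex down, the centroid sits h/3 = 1.75/3 = 0.583333 m below the base (the top edge), so the centroid depth is h_c = 3.1 + 0.583333 = 3.68333 m.
A = ½ × 1.81 × 1.75 = 1.58375 m².
Resultant F = γ·h_c·A = 9.81 × 3.68333 × 1.58375 = 57.2264 kN.
I_c = b·h³/36 = 1.81 × 1.75³/36 = 0.269457 m⁴.
Centre of pressure: y_p = y_c + I_c/(y_c·A) = 3.68333 + 0.269457/(3.68333 × 1.58375) = 3.68333 + 0.0461915 = 3.72952 m along the plane.
The resultant acts 0.583333 + 0.0461915 = 0.629525 m (along the plate) below the hinge at the top edge, so the moment about the hinge is M = F × 0.629525 = 57.2264 × 0.629525 = 36.0254 kN·m.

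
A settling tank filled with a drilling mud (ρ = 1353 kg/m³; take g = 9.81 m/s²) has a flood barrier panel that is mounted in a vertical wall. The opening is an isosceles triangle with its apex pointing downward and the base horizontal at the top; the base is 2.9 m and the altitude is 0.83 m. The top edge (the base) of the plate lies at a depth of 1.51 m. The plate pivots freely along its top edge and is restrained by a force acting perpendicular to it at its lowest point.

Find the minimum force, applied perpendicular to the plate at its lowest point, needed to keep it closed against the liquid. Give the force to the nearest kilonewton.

γ = ρg = 1353 × 9.81 / 1000 = 13.27293 kN/m³.
With the apex down, the centroid sits h/3 = 0.83/3 = 0.276667 m below the base (the top edge), so the centroid depth is h_c = 1.51 + 0.276667 = 1.78667 m.
A = ½ × 2.9 × 0.83 = 1.2035 m².
Resultant F = γ·h_c·A = 13.27293 × 1.78667 × 1.2035 = 28.5402 kN.
I_c = b·h³/36 = 2.9 × 0.83³/36 = 0.0460606 m⁴.
Centre of pressure: y_p = y_c + I_c/(y_c·A) = 1.78667 + 0.0460606/(1.78667 × 1.2035) = 1.78667 + 0.021421 = 1.80809 m along the plane.
The resultant acts 0.276667 + 0.021421 = 0.298088 m (along the plate) below the hinge at the top edge, so the moment about the hinge is M = F × 0.298088 = 28.5402 × 0.298088 = 8.50749 kN·m.
A normal force at the bottom, 0.83 m from the hinge, must supply this moment: P = 8.50749/0.83 = 10.25 kN.

P ≈ 10 kN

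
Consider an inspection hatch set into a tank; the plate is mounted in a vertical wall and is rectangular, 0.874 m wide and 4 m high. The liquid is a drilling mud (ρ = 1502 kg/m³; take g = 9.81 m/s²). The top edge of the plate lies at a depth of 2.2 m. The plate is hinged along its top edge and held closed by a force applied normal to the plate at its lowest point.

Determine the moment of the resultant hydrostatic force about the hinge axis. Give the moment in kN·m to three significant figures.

γ = ρg = 1502 × 9.81 / 1000 = 14.73462 kN/m³.
The centroid lies 4/2 = 2 m below the top edge, so the centroid depth is h_c = 2.2 + 2 = 4.2 m.
A = 0.874 × 4 = 3.496 m².
Resultant F = γ·h_c·A = 14.73462 × 4.2 × 3.496 = 216.351 kN.
I_c = b·h³/12 = 0.874 × 4³/12 = 4.66133 m⁴.
Centre of pressure: y_p = y_c + I_c/(y_c·A) = 4.2 + 4.66133/(4.2 × 3.496) = 4.2 + 0.31746 = 4.51746 m along the plane.
The resultant acts 2 + 0.31746 = 2.31746 m (along the plate) below the hinge at the top edge, so the moment about the hinge is M = F × 2.31746 = 216.351 × 2.31746 = 501.385 kN·m.

M ≈ 501 kN·m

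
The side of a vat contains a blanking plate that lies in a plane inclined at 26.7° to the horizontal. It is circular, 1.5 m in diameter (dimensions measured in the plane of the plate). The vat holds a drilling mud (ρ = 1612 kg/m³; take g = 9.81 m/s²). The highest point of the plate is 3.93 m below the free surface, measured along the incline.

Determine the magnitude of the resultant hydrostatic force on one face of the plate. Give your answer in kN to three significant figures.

F ≈ 58.8 kN

γ = ρg = 1612 × 9.81 / 1000 = 15.81372 kN/m³.
Let θ = 26.7° be the plate's angle to the horizontal; measure y along the incline from where the plane meets the free surface. Vertical depth h = y·sinθ with sinθ = 0.449319.
The centroid is at the centre, 0.75 m below the top of the plate, so y_c = 3.93 + 0.75 = 4.68 m and h_c = 4.68 × 0.449319 = 2.10281 m.
A = π(0.75)² = 1.76715 m².
Resultant F = γ·h_c·A = 15.81372 × 2.10281 × 1.76715 = 58.7635 kN.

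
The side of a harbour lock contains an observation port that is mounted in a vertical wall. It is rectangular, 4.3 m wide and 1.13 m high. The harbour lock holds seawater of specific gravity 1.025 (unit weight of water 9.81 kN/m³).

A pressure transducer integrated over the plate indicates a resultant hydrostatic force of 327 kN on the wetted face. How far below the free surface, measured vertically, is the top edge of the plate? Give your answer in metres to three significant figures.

d_top ≈ 6.13 m

γ = 1.025 × 9.81 = 10.05525 kN/m³.
A = 4.3 × 1.13 = 4.859 m².
From F = γ·h_c·A, the centroid depth is h_c = 327/(10.05525 × 4.859) = 6.6928 m.
The centroid lies 1.13/2 = 0.565 m below the top edge, so the top edge sits at h_top = 6.6928 − 0.565 = 6.1278 m below the surface.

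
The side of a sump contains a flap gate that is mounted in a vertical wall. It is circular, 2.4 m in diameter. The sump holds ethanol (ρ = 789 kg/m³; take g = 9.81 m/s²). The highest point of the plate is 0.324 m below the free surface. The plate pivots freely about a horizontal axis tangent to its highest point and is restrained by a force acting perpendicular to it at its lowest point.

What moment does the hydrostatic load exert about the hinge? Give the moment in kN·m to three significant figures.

γ = ρg = 789 × 9.81 / 1000 = 7.74009 kN/m³.
The centroid is at the centre, 1.2 m below the top of the plate, so the centroid depth is h_c = 0.324 + 1.2 = 1.524 m.
A = π(1.2)² = 4.52389 m².
Resultant F = γ·h_c·A = 7.74009 × 1.524 × 4.52389 = 53.3633 kN.
I_c = πr⁴/4 = π × 1.2⁴/4 = 1.6286 m⁴.
Centre of pressure: y_p = y_c + I_c/(y_c·A) = 1.524 + 1.6286/(1.524 × 4.52389) = 1.524 + 0.23622 = 1.76022 m along the plane.
The resultant acts 1.2 + 0.23622 = 1.43622 m (along the plate) below the hinge at the top edge, so the moment about the hinge is M = F × 1.43622 = 53.3633 × 1.43622 = 76.6414 kN·m.

M ≈ 76.6 kN·m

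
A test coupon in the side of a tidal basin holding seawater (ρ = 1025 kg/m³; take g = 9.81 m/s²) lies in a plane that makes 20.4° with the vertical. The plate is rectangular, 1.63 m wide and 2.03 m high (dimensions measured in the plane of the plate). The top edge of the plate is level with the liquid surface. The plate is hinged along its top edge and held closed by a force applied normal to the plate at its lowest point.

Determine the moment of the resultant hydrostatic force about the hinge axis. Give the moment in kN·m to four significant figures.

γ = ρg = 1025 × 9.81 / 1000 = 10.05525 kN/m³.
The plate makes 20.4° with the vertical, i.e. θ = 90° − 20.4° = 69.6° to the horizontal. Measuring y along the incline from the free-surface line, vertical depth h = y·sinθ with sinθ = 0.937282.
The centroid lies 2.03/2 = 1.015 m below the top edge, so y_c = 1.015 m and h_c = 1.015 × 0.937282 = 0.951341 m.
A = 1.63 × 2.03 = 3.3089 m².
Resultant F = γ·h_c·A = 10.05525 × 0.951341 × 3.3089 = 31.6528 kN.
I_c = b·h³/12 = 1.63 × 2.03³/12 = 1.1363 m⁴.
Centre of pressure: y_p = y_c + I_c/(y_c·A) = 1.015 + 1.1363/(1.015 × 3.3089) = 1.015 + 0.338332 = 1.35333 m along the plane.
The resultant acts 1.015 + 0.338332 = 1.35333 m (along the plate) below the hinge at the top edge, so the moment about the hinge is M = F × 1.35333 = 31.6528 × 1.35333 = 42.8367 kN·m.

M ≈ 42.84 kN·m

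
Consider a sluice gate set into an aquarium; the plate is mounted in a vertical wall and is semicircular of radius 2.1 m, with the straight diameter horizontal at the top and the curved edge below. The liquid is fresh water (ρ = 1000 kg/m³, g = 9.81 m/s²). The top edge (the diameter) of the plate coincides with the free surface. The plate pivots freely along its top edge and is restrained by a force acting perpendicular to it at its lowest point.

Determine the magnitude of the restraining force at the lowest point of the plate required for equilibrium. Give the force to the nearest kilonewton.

P ≈ 36 kN

γ = ρg = 1000 × 9.81 = 9810 N/m³ = 9.81 kN/m³.
The centroid of a semicircle lies 4r/(3π) = 0.891268 m from the diameter, here below the top edge, so the centroid depth is h_c = 0.891268 m.
A = πr²/2 = π × 2.1²/2 = 6.92721 m².
Resultant F = γ·h_c·A = 9.81 × 0.891268 × 6.92721 = 60.5669 kN.
I_c = (π/8 − 8/(9π))·r⁴ = 0.109757 × 2.1⁴ = 2.13457 m⁴.
Centre of pressure: y_p = y_c + I_c/(y_c·A) = 0.891268 + 2.13457/(0.891268 × 6.92721) = 0.891268 + 0.345735 = 1.237 m along the plane.
The resultant acts 0.891268 + 0.345735 = 1.237 m (along the plate) below the hinge at the top edge, so the moment about the hinge is M = F × 1.237 = 60.5669 × 1.237 = 74.9213 kN·m.
A normal force at the bottom, 2.1 m from the hinge, must supply this moment: P = 74.9213/2.1 = 35.6768 kN.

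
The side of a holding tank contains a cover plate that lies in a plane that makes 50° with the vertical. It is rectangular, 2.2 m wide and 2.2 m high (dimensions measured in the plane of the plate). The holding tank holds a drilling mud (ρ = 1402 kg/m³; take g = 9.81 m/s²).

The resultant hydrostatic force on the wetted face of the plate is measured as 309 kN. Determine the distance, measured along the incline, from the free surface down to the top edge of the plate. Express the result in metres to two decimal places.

y_top ≈ 6.12 m

γ = ρg = 1402 × 9.81 / 1000 = 13.75362 kN/m³.
A = 2.2 × 2.2 = 4.84 m².
From F = γ·h_c·A, the centroid depth is h_c = 309/(13.75362 × 4.84) = 4.6419 m.
The plate makes 50° with the vertical, i.e. θ = 90° − 50° = 40° to the horizontal. Measuring y along the incline from the free-surface line, vertical depth h = y·sinθ with sinθ = 0.642788.
Along the incline, y_c = h_c/sinθ = 4.6419/0.642788 = 7.22151 m.
The centroid lies 2.2/2 = 1.1 m below the top edge, so the top edge sits at y_top = 7.22151 − 1.1 = 6.12151 m along the incline.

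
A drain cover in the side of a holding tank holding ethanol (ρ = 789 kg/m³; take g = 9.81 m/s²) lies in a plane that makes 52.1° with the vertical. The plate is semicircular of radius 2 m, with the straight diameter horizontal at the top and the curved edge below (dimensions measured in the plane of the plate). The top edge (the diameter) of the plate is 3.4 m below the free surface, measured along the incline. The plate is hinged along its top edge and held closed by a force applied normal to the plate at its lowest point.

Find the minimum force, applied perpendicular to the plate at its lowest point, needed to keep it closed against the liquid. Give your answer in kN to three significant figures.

γ = ρg = 789 × 9.81 / 1000 = 7.74009 kN/m³.
The plate makes 52.1° with the vertical, i.e. θ = 90° − 52.1° = 37.9° to the horizontal. Measuring y along the incline from the free-surface line, vertical depth h = y·sinθ with sinθ = 0.614285.
The centroid of a semicircle lies 4r/(3π) = 0.848826 m from the diameter, here below the top edge, so y_c = 3.4 + 0.848826 = 4.24883 m and h_c = 4.24883 × 0.614285 = 2.60999 m.
A = πr²/2 = π × 2²/2 = 6.28319 m².
Resultant F = γ·h_c·A = 7.74009 × 2.60999 × 6.28319 = 126.93 kN.
I_c = (π/8 − 8/(9π))·r⁴ = 0.109757 × 2⁴ = 1.75611 m⁴.
Centre of pressure: y_p = y_c + I_c/(y_c·A) = 4.24883 + 1.75611/(4.24883 × 6.28319) = 4.24883 + 0.0657813 = 4.31461 m along the plane.
The resultant acts 0.848826 + 0.0657813 = 0.914607 m (along the plate) below the hinge at the top edge, so the moment about the hinge is M = F × 0.914607 = 126.93 × 0.914607 = 116.091 kN·m.
A normal force at the bottom, 2 m from the hinge, must supply this moment: P = 116.091/2 = 58.0455 kN.

P ≈ 58.0 kN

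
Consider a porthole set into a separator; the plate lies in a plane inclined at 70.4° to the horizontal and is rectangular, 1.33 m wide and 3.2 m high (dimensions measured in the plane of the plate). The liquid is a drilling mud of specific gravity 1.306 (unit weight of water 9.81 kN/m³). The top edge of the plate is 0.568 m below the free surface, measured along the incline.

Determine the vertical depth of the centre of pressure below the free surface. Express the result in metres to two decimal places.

h_p = 2.41 m

γ = 1.306 × 9.81 = 12.81186 kN/m³.
Let θ = 70.4° be the plate's angle to the horizontal; measure y along the incline from where the plane meets the free surface. Vertical depth h = y·sinθ with sinθ = 0.942057.
The centroid lies 3.2/2 = 1.6 m below the top edge, so y_c = 0.568 + 1.6 = 2.168 m and h_c = 2.168 × 0.942057 = 2.04238 m.
A = 1.33 × 3.2 = 4.256 m².
Resultant F = γ·h_c·A = 12.81186 × 2.04238 × 4.256 = 111.365 kN.
I_c = b·h³/12 = 1.33 × 3.2³/12 = 3.63179 m⁴.
Centre of pressure: y_p = y_c + I_c/(y_c·A) = 2.168 + 3.63179/(2.168 × 4.256) = 2.168 + 0.393604 = 2.5616 m along the plane.
Vertically, h_p = y_p·sinθ = 2.5616 × 0.942057 = 2.41317 m.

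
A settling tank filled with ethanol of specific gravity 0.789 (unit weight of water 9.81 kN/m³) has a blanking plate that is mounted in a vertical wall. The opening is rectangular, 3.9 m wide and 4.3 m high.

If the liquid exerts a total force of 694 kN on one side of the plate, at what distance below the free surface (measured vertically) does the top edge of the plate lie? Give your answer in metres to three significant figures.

d_top ≈ 3.20 m

γ = 0.789 × 9.81 = 7.74009 kN/m³.
A = 3.9 × 4.3 = 16.77 m².
From F = γ·h_c·A, the centroid depth is h_c = 694/(7.74009 × 16.77) = 5.34663 m.
The centroid lies 4.3/2 = 2.15 m below the top edge, so the top edge sits at h_top = 5.34663 − 2.15 = 3.19663 m below the surface.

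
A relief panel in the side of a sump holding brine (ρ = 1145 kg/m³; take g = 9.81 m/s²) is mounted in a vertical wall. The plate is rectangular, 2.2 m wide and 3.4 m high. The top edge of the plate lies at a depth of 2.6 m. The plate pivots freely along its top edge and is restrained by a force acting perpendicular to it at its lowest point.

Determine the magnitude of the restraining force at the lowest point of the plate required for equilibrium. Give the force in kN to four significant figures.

γ = ρg = 1145 × 9.81 / 1000 = 11.23245 kN/m³.
The centroid lies 3.4/2 = 1.7 m below the top edge, so the centroid depth is h_c = 2.6 + 1.7 = 4.3 m.
A = 2.2 × 3.4 = 7.48 m².
Resultant F = γ·h_c·A = 11.23245 × 4.3 × 7.48 = 361.281 kN.
I_c = b·h³/12 = 2.2 × 3.4³/12 = 7.20573 m⁴.
Centre of pressure: y_p = y_c + I_c/(y_c·A) = 4.3 + 7.20573/(4.3 × 7.48) = 4.3 + 0.224031 = 4.52403 m along the plane.
The resultant acts 1.7 + 0.224031 = 1.92403 m (along the plate) below the hinge at the top edge, so the moment about the hinge is M = F × 1.92403 = 361.281 × 1.92403 = 695.115 kN·m.
A normal force at the bottom, 3.4 m from the hinge, must supply this moment: P = 695.115/3.4 = 204.446 kN.

P ≈ 204.4 kN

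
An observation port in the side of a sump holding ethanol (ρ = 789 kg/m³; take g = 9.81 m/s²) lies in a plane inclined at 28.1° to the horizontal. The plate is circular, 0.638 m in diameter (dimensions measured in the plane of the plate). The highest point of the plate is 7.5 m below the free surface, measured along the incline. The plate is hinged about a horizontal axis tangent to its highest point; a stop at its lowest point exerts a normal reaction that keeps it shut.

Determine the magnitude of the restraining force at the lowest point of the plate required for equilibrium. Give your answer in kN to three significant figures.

P ≈ 4.60 kN

γ = ρg = 789 × 9.81 / 1000 = 7.74009 kN/m³.
Let θ = 28.1° be the plate's angle to the horizontal; measure y along the incline from where the plane meets the free surface. Vertical depth h = y·sinθ with sinθ = 0.471012.
The centroid is at the centre, 0.319 m below the top of the plate, so y_c = 7.5 + 0.319 = 7.819 m and h_c = 7.819 × 0.471012 = 3.68284 m.
A = π(0.319)² = 0.319692 m².
Resultant F = γ·h_c·A = 7.74009 × 3.68284 × 0.319692 = 9.11298 kN.
I_c = πr⁴/4 = π × 0.319⁴/4 = 0.00813303 m⁴.
Centre of pressure: y_p = y_c + I_c/(y_c·A) = 7.819 + 0.00813303/(7.819 × 0.319692) = 7.819 + 0.00325364 = 7.82225 m along the plane.
The resultant acts 0.319 + 0.00325364 = 0.322254 m (along the plate) below the hinge at the top edge, so the moment about the hinge is M = F × 0.322254 = 9.11298 × 0.322254 = 2.93669 kN·m.
A normal force at the bottom, 0.638 m from the hinge, must supply this moment: P = 2.93669/0.638 = 4.60296 kN.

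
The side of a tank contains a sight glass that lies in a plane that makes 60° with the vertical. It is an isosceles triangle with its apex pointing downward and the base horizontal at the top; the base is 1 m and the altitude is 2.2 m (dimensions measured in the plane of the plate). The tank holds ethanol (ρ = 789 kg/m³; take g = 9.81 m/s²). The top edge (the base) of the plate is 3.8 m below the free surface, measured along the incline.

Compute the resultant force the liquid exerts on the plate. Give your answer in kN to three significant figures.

γ = ρg = 789 × 9.81 / 1000 = 7.74009 kN/m³.
The plate makes 60° with the vertical, i.e. θ = 90° − 60° = 30° to the horizontal. Measuring y along the incline from the free-surface line, vertical depth h = y·sinθ with sinθ = 0.500000.
With the apex down, the centroid sits h/3 = 2.2/3 = 0.733333 m below the base (the top edge), so y_c = 3.8 + 0.733333 = 4.53333 m and h_c = 4.53333 × 0.500000 = 2.26667 m.
A = ½ × 1 × 2.2 = 1.1 m².
Resultant F = γ·h_c·A = 7.74009 × 2.26667 × 1.1 = 19.2987 kN.

F ≈ 19.3 kN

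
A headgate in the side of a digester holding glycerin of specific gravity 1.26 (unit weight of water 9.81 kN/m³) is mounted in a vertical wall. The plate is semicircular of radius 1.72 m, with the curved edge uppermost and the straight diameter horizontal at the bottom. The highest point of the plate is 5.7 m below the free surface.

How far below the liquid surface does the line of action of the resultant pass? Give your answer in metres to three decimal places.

h_p = 6.721 m

γ = 1.26 × 9.81 = 12.3606 kN/m³.
The centroid lies 4r/(3π) = 0.729991 m above the diameter, so r − 4r/(3π) = 1.72 − 0.729991 = 0.990009 m below the topmost point, so the centroid depth is h_c = 5.7 + 0.990009 = 6.69001 m.
A = πr²/2 = π × 1.72²/2 = 4.64704 m².
Resultant F = γ·h_c·A = 12.3606 × 6.69001 × 4.64704 = 384.276 kN.
I_c = (π/8 − 8/(9π))·r⁴ = 0.109757 × 1.72⁴ = 0.960608 m⁴.
Centre of pressure: y_p = y_c + I_c/(y_c·A) = 6.69001 + 0.960608/(6.69001 × 4.64704) = 6.69001 + 0.0308989 = 6.72091 m along the plane.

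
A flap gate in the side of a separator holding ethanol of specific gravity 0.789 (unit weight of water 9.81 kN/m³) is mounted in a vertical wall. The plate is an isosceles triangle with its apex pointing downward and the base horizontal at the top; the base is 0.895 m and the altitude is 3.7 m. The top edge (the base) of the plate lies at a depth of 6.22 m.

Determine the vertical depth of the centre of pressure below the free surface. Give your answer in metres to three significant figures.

h_p = 7.56 m

γ = 0.789 × 9.81 = 7.74009 kN/m³.
With the apex down, the centroid sits h/3 = 3.7/3 = 1.23333 m below the base (the top edge), so the centroid depth is h_c = 6.22 + 1.23333 = 7.45333 m.
A = ½ × 0.895 × 3.7 = 1.65575 m².
Resultant F = γ·h_c·A = 7.74009 × 7.45333 × 1.65575 = 95.5193 kN.
I_c = b·h³/36 = 0.895 × 3.7³/36 = 1.25929 m⁴.
Centre of pressure: y_p = y_c + I_c/(y_c·A) = 7.45333 + 1.25929/(7.45333 × 1.65575) = 7.45333 + 0.102042 = 7.55537 m along the plane.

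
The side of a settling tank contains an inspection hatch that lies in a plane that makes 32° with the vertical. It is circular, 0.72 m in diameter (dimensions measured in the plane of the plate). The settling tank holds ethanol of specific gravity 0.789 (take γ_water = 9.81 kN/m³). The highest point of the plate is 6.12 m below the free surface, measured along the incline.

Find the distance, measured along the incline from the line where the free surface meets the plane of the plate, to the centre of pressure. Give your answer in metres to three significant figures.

y_p = 6.49 m

γ = 0.789 × 9.81 = 7.74009 kN/m³.
The plate makes 32° with the vertical, i.e. θ = 90° − 32° = 58° to the horizontal. Measuring y along the incline from the free-surface line, vertical depth h = y·sinθ with sinθ = 0.848048.
The centroid is at the centre, 0.36 m below the top of the plate, so y_c = 6.12 + 0.36 = 6.48 m and h_c = 6.48 × 0.848048 = 5.49535 m.
A = π(0.36)² = 0.40715 m².
Resultant F = γ·h_c·A = 7.74009 × 5.49535 × 0.40715 = 17.3179 kN.
I_c = πr⁴/4 = π × 0.36⁴/4 = 0.0131917 m⁴.
Centre of pressure: y_p = y_c + I_c/(y_c·A) = 6.48 + 0.0131917/(6.48 × 0.40715) = 6.48 + 0.00500002 = 6.485 m along the plane.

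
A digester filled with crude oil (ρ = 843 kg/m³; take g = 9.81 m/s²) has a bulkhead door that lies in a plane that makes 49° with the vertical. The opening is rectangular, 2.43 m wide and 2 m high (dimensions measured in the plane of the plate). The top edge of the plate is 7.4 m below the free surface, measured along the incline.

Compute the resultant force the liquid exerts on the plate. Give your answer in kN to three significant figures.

γ = ρg = 843 × 9.81 / 1000 = 8.26983 kN/m³.
The plate makes 49° with the vertical, i.e. θ = 90° − 49° = 41° to the horizontal. Measuring y along the incline from the free-surface line, vertical depth h = y·sinθ with sinθ = 0.656059.
The centroid lies 2/2 = 1 m below the top edge, so y_c = 7.4 + 1 = 8.4 m and h_c = 8.4 × 0.656059 = 5.5109 m.
A = 2.43 × 2 = 4.86 m².
Resultant F = γ·h_c·A = 8.26983 × 5.5109 × 4.86 = 221.491 kN.

F ≈ 221 kN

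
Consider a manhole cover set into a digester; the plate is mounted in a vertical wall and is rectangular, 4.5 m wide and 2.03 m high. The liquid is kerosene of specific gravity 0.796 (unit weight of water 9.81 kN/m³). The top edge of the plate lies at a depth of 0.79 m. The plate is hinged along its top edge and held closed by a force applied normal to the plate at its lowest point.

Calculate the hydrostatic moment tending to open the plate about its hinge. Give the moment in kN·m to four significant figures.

M ≈ 155.2 kN·m

γ = 0.796 × 9.81 = 7.80876 kN/m³.
The centroid lies 2.03/2 = 1.015 m below the top edge, so the centroid depth is h_c = 0.79 + 1.015 = 1.805 m.
A = 4.5 × 2.03 = 9.135 m².
Resultant F = γ·h_c·A = 7.80876 × 1.805 × 9.135 = 128.756 kN.
I_c = b·h³/12 = 4.5 × 2.03³/12 = 3.13704 m⁴.
Centre of pressure: y_p = y_c + I_c/(y_c·A) = 1.805 + 3.13704/(1.805 × 9.135) = 1.805 + 0.190254 = 1.99525 m along the plane.
The resultant acts 1.015 + 0.190254 = 1.20525 m (along the plate) below the hinge at the top edge, so the moment about the hinge is M = F × 1.20525 = 128.756 × 1.20525 = 155.183 kN·m.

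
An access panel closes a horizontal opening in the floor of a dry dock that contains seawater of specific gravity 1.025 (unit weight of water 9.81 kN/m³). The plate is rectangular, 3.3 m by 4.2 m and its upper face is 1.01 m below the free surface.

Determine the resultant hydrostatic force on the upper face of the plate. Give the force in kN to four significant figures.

γ = 1.025 × 9.81 = 10.05525 kN/m³.
The plate is horizontal, so pressure is uniform at p = γ·h = 10.05525 × 1.01 = 10.1558 kN/m².
A = 3.3 × 4.2 = 13.86 m².
F = p·A = 10.1558 × 13.86 = 140.759 kN.

F ≈ 140.8 kN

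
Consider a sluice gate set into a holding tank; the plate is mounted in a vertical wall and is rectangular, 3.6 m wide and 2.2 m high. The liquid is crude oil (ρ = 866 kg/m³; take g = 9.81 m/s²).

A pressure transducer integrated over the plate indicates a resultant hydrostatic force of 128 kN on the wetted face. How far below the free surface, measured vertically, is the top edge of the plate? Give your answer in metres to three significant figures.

γ = ρg = 866 × 9.81 / 1000 = 8.49546 kN/m³.
A = 3.6 × 2.2 = 7.92 m².
From F = γ·h_c·A, the centroid depth is h_c = 128/(8.49546 × 7.92) = 1.90238 m.
The centroid lies 2.2/2 = 1.1 m below the top edge, so the top edge sits at h_top = 1.90238 − 1.1 = 0.80238 m below the surface.

d_top ≈ 0.802 m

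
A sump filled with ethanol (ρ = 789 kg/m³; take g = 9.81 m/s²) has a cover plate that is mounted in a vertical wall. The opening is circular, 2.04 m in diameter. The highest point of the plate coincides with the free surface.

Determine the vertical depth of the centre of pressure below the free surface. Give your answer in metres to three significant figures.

γ = ρg = 789 × 9.81 / 1000 = 7.74009 kN/m³.
The centroid is at the centre, 1.02 m below the top of the plate, so the centroid depth is h_c = 1.02 m.
A = π(1.02)² = 3.26851 m².
Resultant F = γ·h_c·A = 7.74009 × 1.02 × 3.26851 = 25.8045 kN.
I_c = πr⁴/4 = π × 1.02⁴/4 = 0.85014 m⁴.
Centre of pressure: y_p = y_c + I_c/(y_c·A) = 1.02 + 0.85014/(1.02 × 3.26851) = 1.02 + 0.255 = 1.275 m along the plane.

h_p = 1.28 m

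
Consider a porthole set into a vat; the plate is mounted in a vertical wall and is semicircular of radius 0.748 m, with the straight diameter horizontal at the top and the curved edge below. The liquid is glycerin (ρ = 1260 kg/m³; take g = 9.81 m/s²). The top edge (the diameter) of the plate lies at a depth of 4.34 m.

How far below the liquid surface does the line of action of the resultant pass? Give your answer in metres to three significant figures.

γ = ρg = 1260 × 9.81 / 1000 = 12.3606 kN/m³.
The centroid of a semicircle lies 4r/(3π) = 0.317461 m from the diameter, here below the top edge, so the centroid depth is h_c = 4.34 + 0.317461 = 4.65746 m.
A = πr²/2 = π × 0.748²/2 = 0.878867 m².
Resultant F = γ·h_c·A = 12.3606 × 4.65746 × 0.878867 = 50.5955 kN.
I_c = (π/8 − 8/(9π))·r⁴ = 0.109757 × 0.748⁴ = 0.0343588 m⁴.
Centre of pressure: y_p = y_c + I_c/(y_c·A) = 4.65746 + 0.0343588/(4.65746 × 0.878867) = 4.65746 + 0.00839394 = 4.66585 m along the plane.

h_p = 4.67 m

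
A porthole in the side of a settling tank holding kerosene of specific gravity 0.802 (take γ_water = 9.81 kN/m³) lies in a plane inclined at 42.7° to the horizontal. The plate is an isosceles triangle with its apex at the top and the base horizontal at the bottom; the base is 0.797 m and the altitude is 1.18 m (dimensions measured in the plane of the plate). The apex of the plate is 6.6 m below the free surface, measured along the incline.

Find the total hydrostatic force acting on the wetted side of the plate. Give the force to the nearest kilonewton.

F ≈ 19 kN

γ = 0.802 × 9.81 = 7.86762 kN/m³.
Let θ = 42.7° be the plate's angle to the horizontal; measure y along the incline from where the plane meets the free surface. Vertical depth h = y·sinθ with sinθ = 0.678160.
With the apex up, the centroid sits 2h/3 = 2 × 1.18/3 = 0.786667 m below the apex, so y_c = 6.6 + 0.786667 = 7.38667 m and h_c = 7.38667 × 0.678160 = 5.00934 m.
A = ½ × 0.797 × 1.18 = 0.47023 m².
Resultant F = γ·h_c·A = 7.86762 × 5.00934 × 0.47023 = 18.5325 kN.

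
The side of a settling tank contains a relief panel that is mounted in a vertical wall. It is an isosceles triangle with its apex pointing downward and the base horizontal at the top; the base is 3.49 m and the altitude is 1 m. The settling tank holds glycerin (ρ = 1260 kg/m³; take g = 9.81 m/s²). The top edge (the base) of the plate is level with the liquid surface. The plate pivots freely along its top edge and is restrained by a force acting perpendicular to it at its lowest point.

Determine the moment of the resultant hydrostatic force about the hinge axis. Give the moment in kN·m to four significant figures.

M ≈ 3.595 kN·m

γ = ρg = 1260 × 9.81 / 1000 = 12.3606 kN/m³.
With the apex down, the centroid sits h/3 = 1/3 = 0.333333 m below the base (the top edge), so the centroid depth is h_c = 0.333333 m.
A = ½ × 3.49 × 1 = 1.745 m².
Resultant F = γ·h_c·A = 12.3606 × 0.333333 × 1.745 = 7.18974 kN.
I_c = b·h³/36 = 3.49 × 1³/36 = 0.0969444 m⁴.
Centre of pressure: y_p = y_c + I_c/(y_c·A) = 0.333333 + 0.0969444/(0.333333 × 1.745) = 0.333333 + 0.166667 = 0.5 m along the plane.
The resultant acts 0.333333 + 0.166667 = 0.5 m (along the plate) below the hinge at the top edge, so the moment about the hinge is M = F × 0.5 = 7.18974 × 0.5 = 3.59487 kN·m.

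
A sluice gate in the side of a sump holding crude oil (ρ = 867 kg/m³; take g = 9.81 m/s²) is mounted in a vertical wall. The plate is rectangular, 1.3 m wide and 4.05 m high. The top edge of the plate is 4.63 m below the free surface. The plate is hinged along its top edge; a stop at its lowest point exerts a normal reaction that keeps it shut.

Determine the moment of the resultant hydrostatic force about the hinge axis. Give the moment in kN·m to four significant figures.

M ≈ 664.7 kN·m

γ = ρg = 867 × 9.81 / 1000 = 8.50527 kN/m³.
The centroid lies 4.05/2 = 2.025 m below the top edge, so the centroid depth is h_c = 4.63 + 2.025 = 6.655 m.
A = 1.3 × 4.05 = 5.265 m².
Resultant F = γ·h_c·A = 8.50527 × 6.655 × 5.265 = 298.013 kN.
I_c = b·h³/12 = 1.3 × 4.05³/12 = 7.1966 m⁴.
Centre of pressure: y_p = y_c + I_c/(y_c·A) = 6.655 + 7.1966/(6.655 × 5.265) = 6.655 + 0.205391 = 6.86039 m along the plane.
The resultant acts 2.025 + 0.205391 = 2.23039 m (along the plate) below the hinge at the top edge, so the moment about the hinge is M = F × 2.23039 = 298.013 × 2.23039 = 664.685 kN·m.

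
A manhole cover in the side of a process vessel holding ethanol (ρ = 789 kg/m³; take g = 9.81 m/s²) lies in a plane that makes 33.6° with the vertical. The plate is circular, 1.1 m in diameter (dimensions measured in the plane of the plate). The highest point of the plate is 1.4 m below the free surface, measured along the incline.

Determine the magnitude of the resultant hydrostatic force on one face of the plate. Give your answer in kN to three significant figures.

γ = ρg = 789 × 9.81 / 1000 = 7.74009 kN/m³.
The plate makes 33.6° with the vertical, i.e. θ = 90° − 33.6° = 56.4° to the horizontal. Measuring y along the incline from the free-surface line, vertical depth h = y·sinθ with sinθ = 0.832921.
The centroid is at the centre, 0.55 m below the top of the plate, so y_c = 1.4 + 0.55 = 1.95 m and h_c = 1.95 × 0.832921 = 1.6242 m.
A = π(0.55)² = 0.950332 m².
Resultant F = γ·h_c·A = 7.74009 × 1.6242 × 0.950332 = 11.9471 kN.

F ≈ 11.9 kN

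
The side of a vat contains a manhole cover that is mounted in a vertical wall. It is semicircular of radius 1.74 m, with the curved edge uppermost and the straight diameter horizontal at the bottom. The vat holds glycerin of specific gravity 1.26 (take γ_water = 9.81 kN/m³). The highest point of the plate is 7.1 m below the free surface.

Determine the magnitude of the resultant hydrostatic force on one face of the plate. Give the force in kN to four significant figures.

F ≈ 476.2 kN

γ = 1.26 × 9.81 = 12.3606 kN/m³.
The centroid lies 4r/(3π) = 0.738479 m above the diameter, so r − 4r/(3π) = 1.74 − 0.738479 = 1.00152 m below the topmost point, so the centroid depth is h_c = 7.1 + 1.00152 = 8.10152 m.
A = πr²/2 = π × 1.74²/2 = 4.75574 m².
Resultant F = γ·h_c·A = 12.3606 × 8.10152 × 4.75574 = 476.238 kN.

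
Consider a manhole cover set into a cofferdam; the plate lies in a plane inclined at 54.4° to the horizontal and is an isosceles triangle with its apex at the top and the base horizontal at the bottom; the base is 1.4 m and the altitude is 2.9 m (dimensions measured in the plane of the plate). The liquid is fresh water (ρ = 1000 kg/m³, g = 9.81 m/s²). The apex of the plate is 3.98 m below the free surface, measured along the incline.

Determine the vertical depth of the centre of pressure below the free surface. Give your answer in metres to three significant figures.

h_p = 4.87 m

γ = ρg = 1000 × 9.81 = 9810 N/m³ = 9.81 kN/m³.
Let θ = 54.4° be the plate's angle to the horizontal; measure y along the incline from where the plane meets the free surface. Vertical depth h = y·sinθ with sinθ = 0.813101.
With the apex up, the centroid sits 2h/3 = 2 × 2.9/3 = 1.93333 m below the apex, so y_c = 3.98 + 1.93333 = 5.91333 m and h_c = 5.91333 × 0.813101 = 4.80813 m.
A = ½ × 1.4 × 2.9 = 2.03 m².
Resultant F = γ·h_c·A = 9.81 × 4.80813 × 2.03 = 95.7505 kN.
I_c = b·h³/36 = 1.4 × 2.9³/36 = 0.948461 m⁴.
Centre of pressure: y_p = y_c + I_c/(y_c·A) = 5.91333 + 0.948461/(5.91333 × 2.03) = 5.91333 + 0.0790117 = 5.99234 m along the plane.
Vertically, h_p = y_p·sinθ = 5.99234 × 0.813101 = 4.87238 m.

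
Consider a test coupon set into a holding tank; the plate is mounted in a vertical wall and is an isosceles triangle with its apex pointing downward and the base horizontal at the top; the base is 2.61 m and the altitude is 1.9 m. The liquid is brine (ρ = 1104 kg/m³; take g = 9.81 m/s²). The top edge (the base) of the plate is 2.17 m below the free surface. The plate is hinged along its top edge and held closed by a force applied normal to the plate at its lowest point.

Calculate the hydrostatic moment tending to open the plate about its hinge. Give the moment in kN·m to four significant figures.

γ = ρg = 1104 × 9.81 / 1000 = 10.83024 kN/m³.
With the apex down, the centroid sits h/3 = 1.9/3 = 0.633333 m below the base (the top edge), so the centroid depth is h_c = 2.17 + 0.633333 = 2.80333 m.
A = ½ × 2.61 × 1.9 = 2.4795 m².
Resultant F = γ·h_c·A = 10.83024 × 2.80333 × 2.4795 = 75.2794 kN.
I_c = b·h³/36 = 2.61 × 1.9³/36 = 0.497277 m⁴.
Centre of pressure: y_p = y_c + I_c/(y_c·A) = 2.80333 + 0.497277/(2.80333 × 2.4795) = 2.80333 + 0.0715418 = 2.87487 m along the plane.
The resultant acts 0.633333 + 0.0715418 = 0.704875 m (along the plate) below the hinge at the top edge, so the moment about the hinge is M = F × 0.704875 = 75.2794 × 0.704875 = 53.0626 kN·m.

M ≈ 53.06 kN·m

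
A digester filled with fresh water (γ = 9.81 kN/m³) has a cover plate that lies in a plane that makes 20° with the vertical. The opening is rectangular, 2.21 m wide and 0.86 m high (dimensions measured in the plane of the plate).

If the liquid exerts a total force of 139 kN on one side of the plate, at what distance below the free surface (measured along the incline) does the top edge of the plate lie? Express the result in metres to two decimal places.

y_top ≈ 7.50 m

γ = 9.81 kN/m³.
A = 2.21 × 0.86 = 1.9006 m².
From F = γ·h_c·A, the centroid depth is h_c = 139/(9.81 × 1.9006) = 7.45513 m.
The plate makes 20° with the vertical, i.e. θ = 90° − 20° = 70° to the horizontal. Measuring y along the incline from the free-surface line, vertical depth h = y·sinθ with sinθ = 0.939693.
Along the incline, y_c = h_c/sinθ = 7.45513/0.939693 = 7.93358 m.
The centroid lies 0.86/2 = 0.43 m below the top edge, so the top edge sits at y_top = 7.93358 − 0.43 = 7.50358 m along the incline.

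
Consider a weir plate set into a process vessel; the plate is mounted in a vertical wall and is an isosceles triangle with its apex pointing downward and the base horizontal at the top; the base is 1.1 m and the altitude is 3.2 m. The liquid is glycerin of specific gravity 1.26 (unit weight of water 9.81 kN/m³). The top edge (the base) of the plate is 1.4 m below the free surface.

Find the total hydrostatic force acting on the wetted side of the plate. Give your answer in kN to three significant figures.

γ = 1.26 × 9.81 = 12.3606 kN/m³.
With the apex down, the centroid sits h/3 = 3.2/3 = 1.06667 m below the base (the top edge), so the centroid depth is h_c = 1.4 + 1.06667 = 2.46667 m.
A = ½ × 1.1 × 3.2 = 1.76 m².
Resultant F = γ·h_c·A = 12.3606 × 2.46667 × 1.76 = 53.6616 kN.

F ≈ 53.7 kN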